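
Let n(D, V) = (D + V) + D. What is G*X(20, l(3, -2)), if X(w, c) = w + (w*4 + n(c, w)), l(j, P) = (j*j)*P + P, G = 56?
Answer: 4480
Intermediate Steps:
n(D, V) = V + 2*D
l(j, P) = P + P*j**2 (l(j, P) = j**2*P + P = P*j**2 + P = P + P*j**2)
X(w, c) = 2*c + 6*w (X(w, c) = w + (w*4 + (w + 2*c)) = w + (4*w + (w + 2*c)) = w + (2*c + 5*w) = 2*c + 6*w)
G*X(20, l(3, -2)) = 56*(2*(-2*(1 + 3**2)) + 6*20) = 56*(2*(-2*(1 + 9)) + 120) = 56*(2*(-2*10) + 120) = 56*(2*(-20) + 120) = 56*(-40 + 120) = 56*80 = 4480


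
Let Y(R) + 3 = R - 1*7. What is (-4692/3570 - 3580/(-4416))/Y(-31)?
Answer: 19459/1584240 ≈ 0.012283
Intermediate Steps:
Y(R) = -10 + R (Y(R) = -3 + (R - 1*7) = -3 + (R - 7) = -3 + (-7 + R) = -10 + R)
(-4692/3570 - 3580/(-4416))/Y(-31) = (-4692/3570 - 3580/(-4416))/(-10 - 31) = (-4692*1/3570 - 3580*(-1/4416))/(-41) = (-46/35 + 895/1104)*(-1/41) = -19459/38640*(-1/41) = 19459/1584240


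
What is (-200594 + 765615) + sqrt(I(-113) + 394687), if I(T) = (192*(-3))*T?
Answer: 565021 + 5*sqrt(18391) ≈ 5.6570e+5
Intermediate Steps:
I(T) = -576*T
(-200594 + 765615) + sqrt(I(-113) + 394687) = (-200594 + 765615) + sqrt(-576*(-113) + 394687) = 565021 + sqrt(65088 + 394687) = 565021 + sqrt(459775) = 565021 + 5*sqrt(18391)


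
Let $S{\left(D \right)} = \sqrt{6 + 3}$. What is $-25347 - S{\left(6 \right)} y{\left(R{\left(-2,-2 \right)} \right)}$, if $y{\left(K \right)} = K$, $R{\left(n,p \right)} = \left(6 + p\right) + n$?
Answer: $-25353$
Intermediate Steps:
$R{\left(n,p \right)} = 6 + n + p$
$S{\left(D \right)} = 3$ ($S{\left(D \right)} = \sqrt{9} = 3$)
$-25347 - S{\left(6 \right)} y{\left(R{\left(-2,-2 \right)} \right)} = -25347 - 3 \left(6 - 2 - 2\right) = -25347 - 3 \cdot 2 = -25347 - 6 = -25353$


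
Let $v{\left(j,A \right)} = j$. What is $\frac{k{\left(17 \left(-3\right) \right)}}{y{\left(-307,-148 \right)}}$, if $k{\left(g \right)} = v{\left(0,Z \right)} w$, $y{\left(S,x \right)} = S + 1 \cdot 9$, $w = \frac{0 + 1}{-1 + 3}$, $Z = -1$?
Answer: $0$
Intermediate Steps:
$w = \frac{1}{2}$ ($w = 1 \cdot \frac{1}{2} = \frac{1}{2} \approx 0.5$)
$y{\left(S,x \right)} = 9 + S$ ($y{\left(S,x \right)} = S + 9 = 9 + S$)
$k{\left(g \right)} = 0$ ($k{\left(g \right)} = 0 \cdot \frac{1}{2} = 0$)
$\frac{k{\left(17 \left(-3\right) \right)}}{y{\left(-307,-148 \right)}} = \frac{0}{9 - 307} = \frac{0}{-298} = 0 \left(- \frac{1}{298}\right) = 0$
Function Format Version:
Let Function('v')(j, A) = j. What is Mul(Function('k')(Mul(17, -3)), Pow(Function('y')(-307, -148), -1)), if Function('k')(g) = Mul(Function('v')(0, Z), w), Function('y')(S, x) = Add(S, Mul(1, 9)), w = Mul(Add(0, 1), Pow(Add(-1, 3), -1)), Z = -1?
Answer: 0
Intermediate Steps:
w = Rational(1, 2) (w = Mul(1, Pow(2, -1)) = Mul(1, Rational(1, 2)) = Rational(1, 2) ≈ 0.50000)
Function('y')(S, x) = Add(9, S) (Function('y')(S, x) = Add(S, 9) = Add(9, S))
Function('k')(g) = 0 (Function('k')(g) = Mul(0, Rational(1, 2)) = 0)
Mul(Function('k')(Mul(17, -3)), Pow(Function('y')(-307, -148), -1)) = Mul(0, Pow(Add(9, -307), -1)) = Mul(0, Pow(-298, -1)) = Mul(0, Rational(-1, 298)) = 0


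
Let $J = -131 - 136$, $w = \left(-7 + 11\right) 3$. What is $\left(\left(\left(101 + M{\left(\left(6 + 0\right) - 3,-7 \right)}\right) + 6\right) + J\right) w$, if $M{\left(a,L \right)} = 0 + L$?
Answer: $-2004$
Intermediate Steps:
$w = 12$ ($w = 4 \cdot 3 = 12$)
$M{\left(a,L \right)} = L$
$J = -267$
$\left(\left(\left(101 + M{\left(\left(6 + 0\right) - 3,-7 \right)}\right) + 6\right) + J\right) w = \left(\left(\left(101 - 7\right) + 6\right) - 267\right) 12 = \left(\left(94 + 6\right) - 267\right) 12 = \left(100 - 267\right) 12 = \left(-167\right) 12 = -2004$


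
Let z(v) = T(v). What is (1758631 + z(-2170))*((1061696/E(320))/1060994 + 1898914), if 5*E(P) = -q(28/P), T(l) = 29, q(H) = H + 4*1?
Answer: 193106251026800412520/57824173 ≈ 3.3395e+12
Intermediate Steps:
q(H) = 4 + H (q(H) = H + 4 = 4 + H)
z(v) = 29
E(P) = -⅘ - 28/(5*P) (E(P) = (-(4 + 28/P))/5 = (-4 - 28/P)/5 = -⅘ - 28/(5*P))
(1758631 + z(-2170))*((1061696/E(320))/1060994 + 1898914) = (1758631 + 29)*((1061696/(((⅘)*(-7 - 1*320)/320)))/1060994 + 1898914) = 1758660*((1061696/(((⅘)*(1/320)*(-7 - 320))))*(1/1060994) + 1898914) = 1758660*((1061696/(((⅘)*(1/320)*(-327))))*(1/1060994) + 1898914) = 1758660*((1061696/(-327/400))*(1/1060994) + 1898914) = 1758660*((1061696*(-400/327))*(1/1060994) + 1898914) = 1758660*(-424678400/327*1/1060994 + 1898914) = 1758660*(-212339200/173472519 + 1898914) = 1758660*(329409182605166/173472519) = 193106251026800412520/57824173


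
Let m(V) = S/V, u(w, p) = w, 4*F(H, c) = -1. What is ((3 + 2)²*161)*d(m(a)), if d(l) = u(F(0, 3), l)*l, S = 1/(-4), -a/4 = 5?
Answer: -805/64 ≈ -12.578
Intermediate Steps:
F(H, c) = -¼ (F(H, c) = (¼)*(-1) = -¼)
a = -20 (a = -4*5 = -20)
S = -¼ ≈ -0.25000
m(V) = -1/(4*V)
d(l) = -l/4
((3 + 2)²*161)*d(m(a)) = ((3 + 2)²*161)*(-(-1)/(16*(-20))) = (5²*161)*(-(-1)*(-1)/(16*20)) = (25*161)*(-¼*1/80) = 4025*(-1/320) = -805/64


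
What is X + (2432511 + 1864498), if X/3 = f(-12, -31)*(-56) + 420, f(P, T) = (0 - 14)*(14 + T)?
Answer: 4258285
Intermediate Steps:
f(P, T) = -196 - 14*T (f(P, T) = -14*(14 + T) = -196 - 14*T)
X = -38724 (X = 3*((-196 - 14*(-31))*(-56) + 420) = 3*((-196 + 434)*(-56) + 420) = 3*(238*(-56) + 420) = 3*(-13328 + 420) = 3*(-12908) = -38724)
X + (2432511 + 1864498) = -38724 + (2432511 + 1864498) = -38724 + 4297009 = 4258285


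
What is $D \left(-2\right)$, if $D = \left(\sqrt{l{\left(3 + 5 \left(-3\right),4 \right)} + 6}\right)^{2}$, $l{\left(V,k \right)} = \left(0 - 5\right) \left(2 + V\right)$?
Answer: $-112$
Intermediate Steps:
$l{\left(V,k \right)} = -10 - 5 V$ ($l{\left(V,k \right)} = - 5 \left(2 + V\right) = -10 - 5 V$)
$D = 56$ ($D = \left(\sqrt{\left(-10 - 5 \left(3 + 5 \left(-3\right)\right)\right) + 6}\right)^{2} = \left(\sqrt{\left(-10 - 5 \left(3 - 15\right)\right) + 6}\right)^{2} = \left(\sqrt{\left(-10 - -60\right) + 6}\right)^{2} = \left(\sqrt{\left(-10 + 60\right) + 6}\right)^{2} = \left(\sqrt{50 + 6}\right)^{2} = \left(\sqrt{56}\right)^{2} = \left(2 \sqrt{14}\right)^{2} = 56$)
$D \left(-2\right) = 56 \left(-2\right) = -112$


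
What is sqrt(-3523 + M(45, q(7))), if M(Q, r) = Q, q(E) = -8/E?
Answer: I*sqrt(3478) ≈ 58.975*I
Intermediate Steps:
sqrt(-3523 + M(45, q(7))) = sqrt(-3523 + 45) = sqrt(-3478) = I*sqrt(3478)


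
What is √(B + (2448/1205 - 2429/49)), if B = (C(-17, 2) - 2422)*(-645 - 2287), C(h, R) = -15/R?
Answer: √506813465120585/8435 ≈ 2668.9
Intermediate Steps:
B = 7123294 (B = (-15/2 - 2422)*(-645 - 2287) = (-15*½ - 2422)*(-2932) = (-15/2 - 2422)*(-2932) = -4859/2*(-2932) = 7123294)
√(B + (2448/1205 - 2429/49)) = √(7123294 + (2448/1205 - 2429/49)) = √(7123294 + (2448*(1/1205) - 2429*1/49)) = √(7123294 + (2448/1205 - 347/7)) = √(7123294 - 400999/8435) = √(60084583891/8435) = √506813465120585/8435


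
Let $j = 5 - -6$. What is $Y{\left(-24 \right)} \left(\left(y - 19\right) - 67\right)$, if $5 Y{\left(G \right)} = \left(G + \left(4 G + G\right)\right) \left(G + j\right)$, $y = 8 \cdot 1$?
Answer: $- \frac{146016}{5} \approx -29203.0$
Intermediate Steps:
$y = 8$
$j = 11$ ($j = 5 + 6 = 11$)
$Y{\left(G \right)} = \frac{6 G \left(11 + G\right)}{5}$ ($Y{\left(G \right)} = \frac{\left(G + \left(4 G + G\right)\right) \left(G + 11\right)}{5} = \frac{\left(G + 5 G\right) \left(11 + G\right)}{5} = \frac{6 G \left(11 + G\right)}{5}$)
$Y{\left(-24 \right)} \left(\left(y - 19\right) - 67\right) = \frac{6}{5} \left(-24\right) \left(11 - 24\right) \left(\left(8 - 19\right) - 67\right) = \frac{6}{5} \left(-24\right) \left(-13\right) \left(\left(8 - 19\right) - 67\right) = \frac{1872 \left(-11 - 67\right)}{5} = \frac{1872}{5} \left(-78\right) = - \frac{146016}{5}$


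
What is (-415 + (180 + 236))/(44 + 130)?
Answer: 1/174 ≈ 0.0057471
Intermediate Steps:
(-415 + (180 + 236))/(44 + 130) = (-415 + 416)/174 = 1*(1/174) = 1/174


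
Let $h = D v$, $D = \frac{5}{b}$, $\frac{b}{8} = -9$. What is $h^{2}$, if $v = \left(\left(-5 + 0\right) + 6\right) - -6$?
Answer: $\frac{1225}{5184} \approx 0.2363$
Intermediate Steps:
$b = -72$ ($b = 8 \left(-9\right) = -72$)
$D = - \frac{5}{72}$ ($D = \frac{5}{-72} = 5 \left(- \frac{1}{72}\right) = - \frac{5}{72} \approx -0.069444$)
$v = 7$ ($v = \left(-5 + 6\right) + 6 = 1 + 6 = 7$)
$h = - \frac{35}{72}$ ($h = \left(- \frac{5}{72}\right) 7 = - \frac{35}{72} \approx -0.48611$)
$h^{2} = \left(- \frac{35}{72}\right)^{2} = \frac{1225}{5184}$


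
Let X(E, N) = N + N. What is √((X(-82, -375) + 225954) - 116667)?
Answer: 11*√897 ≈ 329.45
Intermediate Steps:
X(E, N) = 2*N
√((X(-82, -375) + 225954) - 116667) = √((2*(-375) + 225954) - 116667) = √((-750 + 225954) - 116667) = √(225204 - 116667) = √108537 = 11*√897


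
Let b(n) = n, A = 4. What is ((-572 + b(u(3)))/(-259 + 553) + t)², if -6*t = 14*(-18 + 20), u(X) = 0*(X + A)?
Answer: 104976/2401 ≈ 43.722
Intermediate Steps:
u(X) = 0 (u(X) = 0*(X + 4) = 0*(4 + X) = 0)
t = -14/3 (t = -7*(-18 + 20)/3 = -7*2/3 = -⅙*28 = -14/3 ≈ -4.6667)
((-572 + b(u(3)))/(-259 + 553) + t)² = ((-572 + 0)/(-259 + 553) - 14/3)² = (-572/294 - 14/3)² = (-572*1/294 - 14/3)² = (-286/147 - 14/3)² = (-324/49)² = 104976/2401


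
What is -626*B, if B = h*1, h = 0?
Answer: 0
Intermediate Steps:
B = 0 (B = 0*1 = 0)
-626*B = -626*0 = 0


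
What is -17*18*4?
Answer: -1224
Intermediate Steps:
-17*18*4 = -306*4 = -1224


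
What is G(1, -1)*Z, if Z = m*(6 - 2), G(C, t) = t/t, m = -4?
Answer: -16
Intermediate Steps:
G(C, t) = 1
Z = -16 (Z = -4*(6 - 2) = -4*4 = -16)
G(1, -1)*Z = 1*(-16) = -16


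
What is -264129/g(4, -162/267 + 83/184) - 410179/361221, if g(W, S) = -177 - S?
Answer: 223032706648121/149442442809 ≈ 1492.4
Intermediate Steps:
-264129/g(4, -162/267 + 83/184) - 410179/361221 = -264129/(-177 - (-162/267 + 83/184)) - 410179/361221 = -264129/(-177 - (-162*1/267 + 83*(1/184))) - 410179*1/361221 = -264129/(-177 - (-54/89 + 83/184)) - 58597/51603 = -264129/(-177 - 1*(-2549/16376)) - 58597/51603 = -264129/(-177 + 2549/16376) - 58597/51603 = -264129/(-2896003/16376) - 58597/51603 = -264129*(-16376/2896003) - 58597/51603 = 4325376504/2896003 - 58597/51603 = 223032706648121/149442442809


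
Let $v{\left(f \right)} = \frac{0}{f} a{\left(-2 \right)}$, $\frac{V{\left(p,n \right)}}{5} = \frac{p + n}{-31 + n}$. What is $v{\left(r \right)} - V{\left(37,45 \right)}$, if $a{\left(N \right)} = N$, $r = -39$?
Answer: $- \frac{205}{7} \approx -29.286$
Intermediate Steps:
$V{\left(p,n \right)} = \frac{5 \left(n + p\right)}{-31 + n}$ ($V{\left(p,n \right)} = 5 \frac{p + n}{-31 + n} = 5 \frac{n + p}{-31 + n} = \frac{5 \left(n + p\right)}{-31 + n}$)
$v{\left(f \right)} = 0$ ($v{\left(f \right)} = \frac{0}{f} \left(-2\right) = 0 \left(-2\right) = 0$)
$v{\left(r \right)} - V{\left(37,45 \right)} = 0 - \frac{5 \left(45 + 37\right)}{-31 + 45} = 0 - 5 \cdot \frac{1}{14} \cdot 82 = 0 - \frac{205}{7} = - \frac{205}{7}$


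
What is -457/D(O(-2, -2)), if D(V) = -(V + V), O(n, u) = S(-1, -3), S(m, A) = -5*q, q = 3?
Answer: -457/30 ≈ -15.233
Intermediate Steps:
S(m, A) = -15 (S(m, A) = -5*3 = -15)
O(n, u) = -15
D(V) = -2*V
-457/D(O(-2, -2)) = -457/((-2*(-15))) = -457/30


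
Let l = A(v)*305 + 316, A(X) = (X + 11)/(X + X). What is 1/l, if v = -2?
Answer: -4/1481 ≈ -0.0027009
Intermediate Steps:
A(X) = (11 + X)/(2*X) (A(X) = (11 + X)/((2*X)) = (11 + X)*(1/(2*X)) = (11 + X)/(2*X))
l = -1481/4 (l = ((½)*(11 - 2)/(-2))*305 + 316 = ((½)*(-½)*9)*305 + 316 = -9/4*305 + 316 = -2745/4 + 316 = -1481/4 ≈ -370.25)
1/l = 1/(-1481/4) = -4/1481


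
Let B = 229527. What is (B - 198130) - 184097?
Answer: -152700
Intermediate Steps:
(B - 198130) - 184097 = (229527 - 198130) - 184097 = 31397 - 184097 = -152700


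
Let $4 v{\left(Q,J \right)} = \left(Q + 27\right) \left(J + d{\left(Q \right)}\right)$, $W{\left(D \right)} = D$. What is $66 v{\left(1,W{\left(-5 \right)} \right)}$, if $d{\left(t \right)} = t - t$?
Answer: $-2310$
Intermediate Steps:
$d{\left(t \right)} = 0$
$v{\left(Q,J \right)} = \frac{J \left(27 + Q\right)}{4}$ ($v{\left(Q,J \right)} = \frac{\left(Q + 27\right) \left(J + 0\right)}{4} = \frac{\left(27 + Q\right) J}{4} = \frac{J \left(27 + Q\right)}{4}$)
$66 v{\left(1,W{\left(-5 \right)} \right)} = 66 \cdot \frac{1}{4} \left(-5\right) \left(27 + 1\right) = 66 \cdot \frac{1}{4} \left(-5\right) 28 = 66 \left(-35\right) = -2310$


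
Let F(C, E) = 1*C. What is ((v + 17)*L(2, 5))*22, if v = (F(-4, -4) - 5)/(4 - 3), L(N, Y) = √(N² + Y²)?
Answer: 176*√29 ≈ 947.79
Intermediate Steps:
F(C, E) = C
v = -9 (v = (-4 - 5)/(4 - 3) = -9/1 = -9*1 = -9)
((v + 17)*L(2, 5))*22 = ((-9 + 17)*√(2² + 5²))*22 = (8*√(4 + 25))*22 = (8*√29)*22 = 176*√29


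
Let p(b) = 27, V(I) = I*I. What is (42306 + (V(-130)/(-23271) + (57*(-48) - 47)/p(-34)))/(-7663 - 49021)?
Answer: -8838786503/11871840276 ≈ -0.74452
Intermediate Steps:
V(I) = I**2
(42306 + (V(-130)/(-23271) + (57*(-48) - 47)/p(-34)))/(-7663 - 49021) = (42306 + ((-130)**2/(-23271) + (57*(-48) - 47)/27))/(-7663 - 49021) = (42306 + (16900*(-1/23271) + (-2736 - 47)*(1/27)))/(-56684) = (42306 + (-16900/23271 - 2783*1/27))*(-1/56684) = (42306 + (-16900/23271 - 2783/27))*(-1/56684) = (42306 - 21739831/209439)*(-1/56684) = (8838786503/209439)*(-1/56684) = -8838786503/11871840276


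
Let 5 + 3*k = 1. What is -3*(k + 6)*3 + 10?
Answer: -32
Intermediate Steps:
k = -4/3 (k = -5/3 + (1/3)*1 = -5/3 + 1/3 = -4/3 ≈ -1.3333)
-3*(k + 6)*3 + 10 = -3*(-4/3 + 6)*3 + 10 = -3*14/3*3 + 10 = -14*3 + 10 = -42 + 10 = -32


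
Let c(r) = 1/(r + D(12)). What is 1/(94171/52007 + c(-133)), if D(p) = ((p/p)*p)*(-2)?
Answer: 8165099/14732840 ≈ 0.55421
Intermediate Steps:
D(p) = -2*p (D(p) = (1*p)*(-2) = p*(-2) = -2*p)
c(r) = 1/(-24 + r) (c(r) = 1/(r - 2*12) = 1/(r - 24) = 1/(-24 + r))
1/(94171/52007 + c(-133)) = 1/(94171/52007 + 1/(-24 - 133)) = 1/(94171*(1/52007) + 1/(-157)) = 1/(94171/52007 - 1/157) = 1/(14732840/8165099) = 8165099/14732840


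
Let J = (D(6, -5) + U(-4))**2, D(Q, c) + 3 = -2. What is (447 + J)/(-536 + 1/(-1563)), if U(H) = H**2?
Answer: -887784/837769 ≈ -1.0597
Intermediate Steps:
D(Q, c) = -5 (D(Q, c) = -3 - 2 = -5)
J = 121 (J = (-5 + (-4)**2)**2 = (-5 + 16)**2 = 11**2 = 121)
(447 + J)/(-536 + 1/(-1563)) = (447 + 121)/(-536 + 1/(-1563)) = 568/(-536 - 1/1563) = 568/(-837769/1563) = 568*(-1563/837769) = -887784/837769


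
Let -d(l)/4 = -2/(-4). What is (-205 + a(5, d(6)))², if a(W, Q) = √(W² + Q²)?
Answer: (205 - √29)² ≈ 39846.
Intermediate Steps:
d(l) = -2 (d(l) = -(-8)/(-4) = -(-8)*(-1)/4 = -4*½ = -2)
a(W, Q) = √(Q² + W²)
(-205 + a(5, d(6)))² = (-205 + √((-2)² + 5²))² = (-205 + √(4 + 25))² = (-205 + √29)²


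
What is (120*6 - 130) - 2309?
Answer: -1719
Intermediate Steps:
(120*6 - 130) - 2309 = (720 - 130) - 2309 = 590 - 2309 = -1719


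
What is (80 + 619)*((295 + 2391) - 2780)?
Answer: -65706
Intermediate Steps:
(80 + 619)*((295 + 2391) - 2780) = 699*(2686 - 2780) = 699*(-94) = -65706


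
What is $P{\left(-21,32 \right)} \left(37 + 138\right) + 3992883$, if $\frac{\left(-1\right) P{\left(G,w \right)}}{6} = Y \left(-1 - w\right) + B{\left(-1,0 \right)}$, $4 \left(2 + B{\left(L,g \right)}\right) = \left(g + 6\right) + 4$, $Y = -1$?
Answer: $3957708$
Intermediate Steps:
$B{\left(L,g \right)} = \frac{1}{2} + \frac{g}{4}$ ($B{\left(L,g \right)} = -2 + \frac{\left(g + 6\right) + 4}{4} = -2 + \frac{\left(6 + g\right) + 4}{4} = -2 + \frac{10 + g}{4} = -2 + \left(\frac{5}{2} + \frac{g}{4}\right) = \frac{1}{2} + \frac{g}{4}$)
$P{\left(G,w \right)} = -9 - 6 w$ ($P{\left(G,w \right)} = - 6 \left(- (-1 - w) + \left(\frac{1}{2} + \frac{1}{4} \cdot 0\right)\right) = - 6 \left(\left(1 + w\right) + \left(\frac{1}{2} + 0\right)\right) = - 6 \left(\left(1 + w\right) + \frac{1}{2}\right) = - 6 \left(\frac{3}{2} + w\right) = -9 - 6 w$)
$P{\left(-21,32 \right)} \left(37 + 138\right) + 3992883 = \left(-9 - 192\right) \left(37 + 138\right) + 3992883 = \left(-9 - 192\right) 175 + 3992883 = \left(-201\right) 175 + 3992883 = -35175 + 3992883 = 3957708$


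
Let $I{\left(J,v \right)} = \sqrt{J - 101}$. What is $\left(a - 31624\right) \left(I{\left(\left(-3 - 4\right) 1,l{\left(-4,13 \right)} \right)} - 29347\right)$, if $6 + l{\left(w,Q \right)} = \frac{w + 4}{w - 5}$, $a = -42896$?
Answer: $2186938440 - 447120 i \sqrt{3} \approx 2.1869 \cdot 10^{9} - 7.7444 \cdot 10^{5} i$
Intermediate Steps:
$l{\left(w,Q \right)} = -6 + \frac{4 + w}{-5 + w}$ ($l{\left(w,Q \right)} = -6 + \frac{w + 4}{w - 5} = -6 + \frac{4 + w}{-5 + w}$)
$I{\left(J,v \right)} = \sqrt{-101 + J}$
$\left(a - 31624\right) \left(I{\left(\left(-3 - 4\right) 1,l{\left(-4,13 \right)} \right)} - 29347\right) = \left(-42896 - 31624\right) \left(\sqrt{-101 + \left(-3 - 4\right) 1} - 29347\right) = - 74520 \left(\sqrt{-101 - 7} - 29347\right) = - 74520 \left(\sqrt{-108} - 29347\right) = - 74520 \left(6 i \sqrt{3} - 29347\right) = - 74520 \left(-29347 + 6 i \sqrt{3}\right) = 2186938440 - 447120 i \sqrt{3}$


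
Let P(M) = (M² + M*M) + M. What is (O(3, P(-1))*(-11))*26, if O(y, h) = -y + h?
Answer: 572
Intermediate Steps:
P(M) = M + 2*M² (P(M) = (M² + M²) + M = 2*M² + M = M + 2*M²)
O(y, h) = h - y
(O(3, P(-1))*(-11))*26 = ((-(1 + 2*(-1)) - 1*3)*(-11))*26 = ((-(1 - 2) - 3)*(-11))*26 = ((-1*(-1) - 3)*(-11))*26 = ((1 - 3)*(-11))*26 = -2*(-11)*26 = 22*26 = 572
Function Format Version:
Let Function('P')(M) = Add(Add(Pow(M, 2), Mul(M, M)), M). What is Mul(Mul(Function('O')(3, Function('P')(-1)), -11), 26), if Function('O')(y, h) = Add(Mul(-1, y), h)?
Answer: 572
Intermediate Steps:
Function('P')(M) = Add(M, Mul(2, Pow(M, 2))) (Function('P')(M) = Add(Add(Pow(M, 2), Pow(M, 2)), M) = Add(Mul(2, Pow(M, 2)), M) = Add(M, Mul(2, Pow(M, 2))))
Function('O')(y, h) = Add(h, Mul(-1, y))
Mul(Mul(Function('O')(3, Function('P')(-1)), -11), 26) = Mul(Mul(Add(Mul(-1, Add(1, Mul(2, -1))), Mul(-1, 3)), -11), 26) = Mul(Mul(Add(Mul(-1, Add(1, -2)), -3), -11), 26) = Mul(Mul(Add(Mul(-1, -1), -3), -11), 26) = Mul(Mul(Add(1, -3), -11), 26) = Mul(Mul(-2, -11), 26) = Mul(22, 26) = 572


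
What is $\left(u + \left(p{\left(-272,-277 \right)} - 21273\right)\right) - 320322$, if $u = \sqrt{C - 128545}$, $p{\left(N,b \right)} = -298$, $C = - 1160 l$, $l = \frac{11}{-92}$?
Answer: $-341893 + \frac{i \sqrt{67926935}}{23} \approx -3.4189 \cdot 10^{5} + 358.34 i$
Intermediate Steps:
$l = - \frac{11}{92}$ ($l = 11 \left(- \frac{1}{92}\right) = - \frac{11}{92} \approx -0.11957$)
$C = \frac{3190}{23}$ ($C = \left(-1160\right) \left(- \frac{11}{92}\right) = \frac{3190}{23} \approx 138.7$)
$u = \frac{i \sqrt{67926935}}{23}$ ($u = \sqrt{\frac{3190}{23} - 128545} = \sqrt{- \frac{2953345}{23}} = \frac{i \sqrt{67926935}}{23} \approx 358.34 i$)
$\left(u + \left(p{\left(-272,-277 \right)} - 21273\right)\right) - 320322 = \left(\frac{i \sqrt{67926935}}{23} - 21571\right) - 320322 = \left(-21571 + \frac{i \sqrt{67926935}}{23}\right) - 320322 = -341893 + \frac{i \sqrt{67926935}}{23}$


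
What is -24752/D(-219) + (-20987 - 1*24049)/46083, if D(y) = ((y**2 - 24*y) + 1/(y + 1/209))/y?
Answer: 3774573854485788/37415431034041 ≈ 100.88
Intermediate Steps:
D(y) = (y**2 + 1/(1/209 + y) - 24*y)/y (D(y) = ((y**2 - 24*y) + 1/(y + 1/209))/y = ((y**2 - 24*y) + 1/(1/209 + y))/y = (y**2 + 1/(1/209 + y) - 24*y)/y)
-24752/D(-219) + (-20987 - 1*24049)/46083 = -24752*(-219*(1 + 209*(-219))/(209 - 5015*(-219)**2 - 24*(-219) + 209*(-219)**3)) + (-20987 - 1*24049)/46083 = -24752*(-219*(1 - 45771)/(209 - 5015*47961 + 5256 + 209*(-10503459))) + (-20987 - 24049)*(1/46083) = -24752*10023630/(209 - 240524415 + 5256 - 2195222931) - 45036*1/46083 = -24752/((-1/219*(-1/45770)*(-2435741881))) - 15012/15361 = -24752/(-2435741881/10023630) - 15012/15361 = -24752*(-10023630/2435741881) - 15012/15361 = 248104889760/2435741881 - 15012/15361 = 3774573854485788/37415431034041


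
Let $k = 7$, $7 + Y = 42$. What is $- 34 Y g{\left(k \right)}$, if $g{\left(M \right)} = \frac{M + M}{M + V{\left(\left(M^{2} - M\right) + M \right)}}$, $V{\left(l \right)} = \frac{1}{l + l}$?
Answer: $- \frac{1632680}{687} \approx -2376.5$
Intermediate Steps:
$Y = 35$ ($Y = -7 + 42 = 35$)
$V{\left(l \right)} = \frac{1}{2 l}$
$g{\left(M \right)} = \frac{2 M}{M + \frac{1}{2 M^{2}}}$ ($g{\left(M \right)} = \frac{M + M}{M + \frac{1}{2 \left(\left(M^{2} - M\right) + M\right)}} = \frac{2 M}{M + \frac{1}{2 M^{2}}}$)
$- 34 Y g{\left(k \right)} = \left(-34\right) 35 \frac{4 \cdot 7^{3}}{1 + 2 \cdot 7^{3}} = - 1190 \cdot 4 \cdot 343 \frac{1}{1 + 2 \cdot 343} = - 1190 \cdot 4 \cdot 343 \frac{1}{1 + 686} = - 1190 \cdot 4 \cdot 343 \cdot \frac{1}{687} = \left(-1190\right) \frac{1372}{687} = - \frac{1632680}{687}$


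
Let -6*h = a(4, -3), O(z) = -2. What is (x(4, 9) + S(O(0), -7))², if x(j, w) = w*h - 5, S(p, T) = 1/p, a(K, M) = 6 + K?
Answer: 1681/4 ≈ 420.25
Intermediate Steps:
h = -5/3 (h = -(6 + 4)/6 = -⅙*10 = -5/3 ≈ -1.6667)
x(j, w) = -5 - 5*w/3 (x(j, w) = w*(-5/3) - 5 = -5*w/3 - 5 = -5 - 5*w/3)
(x(4, 9) + S(O(0), -7))² = ((-5 - 5/3*9) + 1/(-2))² = ((-5 - 15) - ½)² = (-20 - ½)² = (-41/2)² = 1681/4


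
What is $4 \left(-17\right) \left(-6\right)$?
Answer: $408$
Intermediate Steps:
$4 \left(-17\right) \left(-6\right) = \left(-68\right) \left(-6\right) = 408$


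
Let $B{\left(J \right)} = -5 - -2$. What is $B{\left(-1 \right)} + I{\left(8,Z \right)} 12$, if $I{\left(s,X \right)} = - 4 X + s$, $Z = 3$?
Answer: $-51$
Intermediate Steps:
$I{\left(s,X \right)} = s - 4 X$
$B{\left(J \right)} = -3$ ($B{\left(J \right)} = -5 + 2 = -3$)
$B{\left(-1 \right)} + I{\left(8,Z \right)} 12 = -3 + \left(8 - 12\right) 12 = -3 - 48 = -51$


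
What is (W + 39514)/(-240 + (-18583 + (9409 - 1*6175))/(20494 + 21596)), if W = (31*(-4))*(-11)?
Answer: -1720555020/10116949 ≈ -170.07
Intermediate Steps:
W = 1364 (W = -124*(-11) = 1364)
(W + 39514)/(-240 + (-18583 + (9409 - 1*6175))/(20494 + 21596)) = (1364 + 39514)/(-240 + (-18583 + (9409 - 1*6175))/(20494 + 21596)) = 40878/(-240 + (-18583 + (9409 - 6175))/42090) = 40878/(-240 + (-18583 + 3234)*(1/42090)) = 40878/(-240 - 15349*1/42090) = 40878/(-240 - 15349/42090) = 40878/(-10116949/42090) = 40878*(-42090/10116949) = -1720555020/10116949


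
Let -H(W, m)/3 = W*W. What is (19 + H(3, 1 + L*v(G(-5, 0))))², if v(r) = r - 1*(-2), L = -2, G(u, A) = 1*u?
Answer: 64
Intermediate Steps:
G(u, A) = u
v(r) = 2 + r (v(r) = r + 2 = 2 + r)
H(W, m) = -3*W² (H(W, m) = -3*W*W = -3*W²)
(19 + H(3, 1 + L*v(G(-5, 0))))² = (19 - 3*3²)² = (19 - 3*9)² = (19 - 27)² = (-8)² = 64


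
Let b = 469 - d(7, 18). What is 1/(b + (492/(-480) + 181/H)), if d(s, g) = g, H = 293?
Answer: 11720/5280947 ≈ 0.0022193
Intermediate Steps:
b = 451 (b = 469 - 1*18 = 469 - 18 = 451)
1/(b + (492/(-480) + 181/H)) = 1/(451 + (492/(-480) + 181/293)) = 1/(451 + (492*(-1/480) + 181*(1/293))) = 1/(451 + (-41/40 + 181/293)) = 1/(451 - 4773/11720) = 1/(5280947/11720) = 11720/5280947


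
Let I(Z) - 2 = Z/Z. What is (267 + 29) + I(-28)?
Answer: 299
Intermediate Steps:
I(Z) = 3 (I(Z) = 2 + Z/Z = 2 + 1 = 3)
(267 + 29) + I(-28) = (267 + 29) + 3 = 296 + 3 = 299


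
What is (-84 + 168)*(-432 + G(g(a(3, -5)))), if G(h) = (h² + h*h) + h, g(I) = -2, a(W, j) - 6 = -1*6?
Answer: -35784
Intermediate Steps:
a(W, j) = 0 (a(W, j) = 6 - 1*6 = 6 - 6 = 0)
G(h) = h + 2*h² (G(h) = (h² + h²) + h = 2*h² + h = h + 2*h²)
(-84 + 168)*(-432 + G(g(a(3, -5)))) = (-84 + 168)*(-432 - 2*(1 + 2*(-2))) = 84*(-432 - 2*(1 - 4)) = 84*(-432 - 2*(-3)) = 84*(-432 + 6) = 84*(-426) = -35784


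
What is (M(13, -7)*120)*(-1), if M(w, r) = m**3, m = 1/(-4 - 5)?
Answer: 40/243 ≈ 0.16461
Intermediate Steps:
m = -1/9 (m = 1/(-9) = -1/9 ≈ -0.11111)
M(w, r) = -1/729 (M(w, r) = (-1/9)**3 = -1/729)
(M(13, -7)*120)*(-1) = -1/729*120*(-1) = -40/243*(-1) = 40/243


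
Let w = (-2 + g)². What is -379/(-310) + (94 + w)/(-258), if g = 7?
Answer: 15223/19995 ≈ 0.76134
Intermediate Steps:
w = 25 (w = (-2 + 7)² = 5² = 25)
-379/(-310) + (94 + w)/(-258) = -379/(-310) + (94 + 25)/(-258) = -379*(-1/310) + 119*(-1/258) = 379/310 - 119/258 = 15223/19995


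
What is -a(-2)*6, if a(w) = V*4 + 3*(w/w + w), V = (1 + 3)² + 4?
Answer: -462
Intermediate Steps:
V = 20 (V = 4² + 4 = 16 + 4 = 20)
a(w) = 83 + 3*w (a(w) = 20*4 + 3*(w/w + w) = 80 + 3*(1 + w) = 80 + (3 + 3*w) = 83 + 3*w)
-a(-2)*6 = -(83 + 3*(-2))*6 = -(83 - 6)*6 = -1*77*6 = -77*6 = -462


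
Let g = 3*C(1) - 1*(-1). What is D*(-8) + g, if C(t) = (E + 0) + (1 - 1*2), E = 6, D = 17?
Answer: -120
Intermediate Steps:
C(t) = 5 (C(t) = (6 + 0) + (1 - 1*2) = 6 + (1 - 2) = 6 - 1 = 5)
g = 16 (g = 3*5 - 1*(-1) = 15 + 1 = 16)
D*(-8) + g = 17*(-8) + 16 = -136 + 16 = -120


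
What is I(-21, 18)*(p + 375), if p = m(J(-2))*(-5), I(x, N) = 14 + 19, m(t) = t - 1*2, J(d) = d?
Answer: 13035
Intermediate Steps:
m(t) = -2 + t (m(t) = t - 2 = -2 + t)
I(x, N) = 33
p = 20 (p = (-2 - 2)*(-5) = -4*(-5) = 20)
I(-21, 18)*(p + 375) = 33*(20 + 375) = 33*395 = 13035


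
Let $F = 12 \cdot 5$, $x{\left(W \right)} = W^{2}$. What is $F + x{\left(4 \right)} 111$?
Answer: $1836$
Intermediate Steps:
$F = 60$
$F + x{\left(4 \right)} 111 = 60 + 4^{2} \cdot 111 = 60 + 16 \cdot 111 = 60 + 1776 = 1836$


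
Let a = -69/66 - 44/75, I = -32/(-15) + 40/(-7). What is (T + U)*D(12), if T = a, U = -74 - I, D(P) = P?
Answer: -1664382/1925 ≈ -864.61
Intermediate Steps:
I = -376/105 (I = -32*(-1/15) + 40*(-1/7) = 32/15 - 40/7 = -376/105 ≈ -3.5810)
a = -2693/1650 (a = -69*1/66 - 44*1/75 = -23/22 - 44/75 = -2693/1650 ≈ -1.6321)
U = -7394/105 (U = -74 - 1*(-376/105) = -74 + 376/105 = -7394/105 ≈ -70.419)
T = -2693/1650 ≈ -1.6321
(T + U)*D(12) = (-2693/1650 - 7394/105)*12 = -277397/3850*12 = -1664382/1925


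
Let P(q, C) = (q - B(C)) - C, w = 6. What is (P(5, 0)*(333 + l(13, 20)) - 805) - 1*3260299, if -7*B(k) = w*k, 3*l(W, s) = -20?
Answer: -9778417/3 ≈ -3.2595e+6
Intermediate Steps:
l(W, s) = -20/3 (l(W, s) = (⅓)*(-20) = -20/3)
B(k) = -6*k/7
P(q, C) = q - C/7 (P(q, C) = (q - (-6)*C/7) - C = (q + 6*C/7) - C = q - C/7)
(P(5, 0)*(333 + l(13, 20)) - 805) - 1*3260299 = ((5 - ⅐*0)*(333 - 20/3) - 805) - 1*3260299 = ((5 + 0)*(979/3) - 805) - 3260299 = (5*(979/3) - 805) - 3260299 = (4895/3 - 805) - 3260299 = 2480/3 - 3260299 = -9778417/3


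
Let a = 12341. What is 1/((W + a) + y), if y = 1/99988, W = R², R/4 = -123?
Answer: 99988/25437447141 ≈ 3.9307e-6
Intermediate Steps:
R = -492 (R = 4*(-123) = -492)
W = 242064 (W = (-492)² = 242064)
y = 1/99988 ≈ 1.0001e-5
1/((W + a) + y) = 1/((242064 + 12341) + 1/99988) = 1/(254405 + 1/99988) = 1/(25437447141/99988) = 99988/25437447141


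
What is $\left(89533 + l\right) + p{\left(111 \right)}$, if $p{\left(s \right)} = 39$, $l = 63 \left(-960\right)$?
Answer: $29092$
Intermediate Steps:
$l = -60480$
$\left(89533 + l\right) + p{\left(111 \right)} = \left(89533 - 60480\right) + 39 = 29053 + 39 = 29092$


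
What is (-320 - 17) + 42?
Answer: -295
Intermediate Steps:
(-320 - 17) + 42 = -337 + 42 = -295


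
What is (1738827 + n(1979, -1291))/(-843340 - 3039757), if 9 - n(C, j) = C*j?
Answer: -4293725/3883097 ≈ -1.1057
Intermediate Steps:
n(C, j) = 9 - C*j
(1738827 + n(1979, -1291))/(-843340 - 3039757) = (1738827 + (9 - 1*1979*(-1291)))/(-843340 - 3039757) = (1738827 + (9 + 2554889))/(-3883097) = (1738827 + 2554898)*(-1/3883097) = 4293725*(-1/3883097) = -4293725/3883097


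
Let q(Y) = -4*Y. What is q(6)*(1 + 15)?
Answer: -384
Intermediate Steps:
q(6)*(1 + 15) = (-4*6)*(1 + 15) = -24*16 = -384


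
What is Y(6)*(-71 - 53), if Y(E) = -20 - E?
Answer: 3224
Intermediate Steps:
Y(6)*(-71 - 53) = (-20 - 1*6)*(-71 - 53) = (-20 - 6)*(-124) = -26*(-124) = 3224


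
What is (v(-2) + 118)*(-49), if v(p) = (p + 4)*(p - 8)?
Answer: -4802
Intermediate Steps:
v(p) = (-8 + p)*(4 + p) (v(p) = (4 + p)*(-8 + p) = (-8 + p)*(4 + p))
(v(-2) + 118)*(-49) = ((-32 + (-2)² - 4*(-2)) + 118)*(-49) = ((-32 + 4 + 8) + 118)*(-49) = (-20 + 118)*(-49) = 98*(-49) = -4802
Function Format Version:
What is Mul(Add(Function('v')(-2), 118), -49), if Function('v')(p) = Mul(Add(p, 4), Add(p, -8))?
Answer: -4802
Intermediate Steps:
Function('v')(p) = Mul(Add(-8, p), Add(4, p)) (Function('v')(p) = Mul(Add(4, p), Add(-8, p)) = Mul(Add(-8, p), Add(4, p)))
Mul(Add(Function('v')(-2), 118), -49) = Mul(Add(Add(-32, Pow(-2, 2), Mul(-4, -2)), 118), -49) = Mul(Add(Add(-32, 4, 8), 118), -49) = Mul(Add(-20, 118), -49) = Mul(98, -49) = -4802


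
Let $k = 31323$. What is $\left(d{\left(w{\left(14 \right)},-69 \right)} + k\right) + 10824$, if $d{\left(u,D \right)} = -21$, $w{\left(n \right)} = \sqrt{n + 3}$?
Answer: $42126$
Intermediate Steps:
$w{\left(n \right)} = \sqrt{3 + n}$
$\left(d{\left(w{\left(14 \right)},-69 \right)} + k\right) + 10824 = \left(-21 + 31323\right) + 10824 = 31302 + 10824 = 42126$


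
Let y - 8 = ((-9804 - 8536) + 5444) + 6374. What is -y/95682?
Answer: 3257/47841 ≈ 0.068080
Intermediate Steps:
y = -6514 (y = 8 + (((-9804 - 8536) + 5444) + 6374) = 8 + ((-18340 + 5444) + 6374) = 8 + (-12896 + 6374) = 8 - 6522 = -6514)
-y/95682 = -(-6514)/95682 = -1*(-3257/47841) = 3257/47841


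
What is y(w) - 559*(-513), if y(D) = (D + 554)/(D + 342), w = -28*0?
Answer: 49037434/171 ≈ 2.8677e+5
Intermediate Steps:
w = 0
y(D) = (554 + D)/(342 + D)
y(w) - 559*(-513) = (554 + 0)/(342 + 0) - 559*(-513) = 554/342 - 1*(-286767) = (1/342)*554 + 286767 = 277/171 + 286767 = 49037434/171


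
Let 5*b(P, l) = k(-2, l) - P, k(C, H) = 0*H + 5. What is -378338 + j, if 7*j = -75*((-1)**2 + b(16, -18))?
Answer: -2648276/7 ≈ -3.7833e+5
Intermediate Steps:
k(C, H) = 5 (k(C, H) = 0 + 5 = 5)
b(P, l) = 1 - P/5 (b(P, l) = (5 - P)/5 = 1 - P/5)
j = 90/7 (j = (-75*((-1)**2 + (1 - 1/5*16)))/7 = (-75*(1 + (1 - 16/5)))/7 = (-75*(1 - 11/5))/7 = (-75*(-6/5))/7 = (1/7)*90 = 90/7 ≈ 12.857)
-378338 + j = -378338 + 90/7 = -2648276/7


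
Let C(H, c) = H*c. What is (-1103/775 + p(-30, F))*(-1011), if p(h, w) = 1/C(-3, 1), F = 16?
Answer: 1376308/775 ≈ 1775.9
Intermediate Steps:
p(h, w) = -⅓ (p(h, w) = 1/(-3*1) = 1/(-3) = -⅓)
(-1103/775 + p(-30, F))*(-1011) = (-1103/775 - ⅓)*(-1011) = -4084/2325*(-1011) = 1376308/775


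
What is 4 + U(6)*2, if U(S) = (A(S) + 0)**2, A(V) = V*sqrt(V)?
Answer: 436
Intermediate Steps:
A(V) = V**(3/2)
U(S) = S**3 (U(S) = (S**(3/2) + 0)**2 = (S**(3/2))**2 = S**3)
4 + U(6)*2 = 4 + 6**3*2 = 4 + 216*2 = 4 + 432 = 436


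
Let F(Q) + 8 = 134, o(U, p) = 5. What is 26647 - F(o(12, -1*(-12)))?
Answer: 26521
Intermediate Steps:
F(Q) = 126 (F(Q) = -8 + 134 = 126)
26647 - F(o(12, -1*(-12))) = 26647 - 1*126 = 26647 - 126 = 26521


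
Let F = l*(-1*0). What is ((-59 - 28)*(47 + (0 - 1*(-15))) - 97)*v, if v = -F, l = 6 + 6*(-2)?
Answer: 0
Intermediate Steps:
l = -6 (l = 6 - 12 = -6)
F = 0 (F = -(-6)*0 = -6*0 = 0)
v = 0 (v = -1*0 = 0)
((-59 - 28)*(47 + (0 - 1*(-15))) - 97)*v = ((-59 - 28)*(47 + (0 - 1*(-15))) - 97)*0 = (-87*(47 + (0 + 15)) - 97)*0 = (-87*(47 + 15) - 97)*0 = (-87*62 - 97)*0 = (-5394 - 97)*0 = -5491*0 = 0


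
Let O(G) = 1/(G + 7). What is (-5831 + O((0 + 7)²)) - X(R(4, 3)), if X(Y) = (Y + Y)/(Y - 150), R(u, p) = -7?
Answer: -51266779/8792 ≈ -5831.1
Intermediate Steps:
X(Y) = 2*Y/(-150 + Y) (X(Y) = (2*Y)/(-150 + Y) = 2*Y/(-150 + Y))
O(G) = 1/(7 + G)
(-5831 + O((0 + 7)²)) - X(R(4, 3)) = (-5831 + 1/(7 + (0 + 7)²)) - 2*(-7)/(-150 - 7) = (-5831 + 1/(7 + 7²)) - 2*(-7)/(-157) = (-5831 + 1/(7 + 49)) - 2*(-7)*(-1)/157 = (-5831 + 1/56) - 1*14/157 = (-5831 + 1/56) - 14/157 = -326535/56 - 14/157 = -51266779/8792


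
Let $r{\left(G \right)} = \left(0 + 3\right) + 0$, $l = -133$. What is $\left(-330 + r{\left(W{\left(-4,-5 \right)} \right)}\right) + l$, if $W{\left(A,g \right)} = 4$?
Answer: $-460$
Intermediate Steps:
$r{\left(G \right)} = 3$ ($r{\left(G \right)} = 3 + 0 = 3$)
$\left(-330 + r{\left(W{\left(-4,-5 \right)} \right)}\right) + l = \left(-330 + 3\right) - 133 = -327 - 133 = -460$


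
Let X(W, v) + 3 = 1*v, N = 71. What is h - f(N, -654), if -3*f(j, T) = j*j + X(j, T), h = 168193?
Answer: 508963/3 ≈ 1.6965e+5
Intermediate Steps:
X(W, v) = -3 + v (X(W, v) = -3 + 1*v = -3 + v)
f(j, T) = 1 - T/3 - j²/3 (f(j, T) = -(j*j + (-3 + T))/3 = -(j² + (-3 + T))/3 = -(-3 + T + j²)/3 = 1 - T/3 - j²/3)
h - f(N, -654) = 168193 - (1 - ⅓*(-654) - ⅓*71²) = 168193 - (1 + 218 - ⅓*5041) = 168193 - (1 + 218 - 5041/3) = 168193 - 1*(-4384/3) = 168193 + 4384/3 = 508963/3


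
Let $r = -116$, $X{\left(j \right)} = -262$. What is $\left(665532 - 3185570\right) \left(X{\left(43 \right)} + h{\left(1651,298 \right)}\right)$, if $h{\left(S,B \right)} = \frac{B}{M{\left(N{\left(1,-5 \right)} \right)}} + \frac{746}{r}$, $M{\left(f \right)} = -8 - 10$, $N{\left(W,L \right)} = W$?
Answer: $\frac{187444206497}{261} \approx 7.1818 \cdot 10^{8}$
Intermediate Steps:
$M{\left(f \right)} = -18$ ($M{\left(f \right)} = -8 - 10 = -18$)
$h{\left(S,B \right)} = - \frac{373}{58} - \frac{B}{18}$ ($h{\left(S,B \right)} = \frac{B}{-18} + \frac{746}{-116} = B \left(- \frac{1}{18}\right) + 746 \left(- \frac{1}{116}\right) = - \frac{B}{18} - \frac{373}{58} = - \frac{373}{58} - \frac{B}{18}$)
$\left(665532 - 3185570\right) \left(X{\left(43 \right)} + h{\left(1651,298 \right)}\right) = \left(665532 - 3185570\right) \left(-262 - \frac{11999}{522}\right) = - 2520038 \left(-262 - \frac{11999}{522}\right) = \left(-2520038\right) \left(- \frac{148763}{522}\right) = \frac{187444206497}{261}$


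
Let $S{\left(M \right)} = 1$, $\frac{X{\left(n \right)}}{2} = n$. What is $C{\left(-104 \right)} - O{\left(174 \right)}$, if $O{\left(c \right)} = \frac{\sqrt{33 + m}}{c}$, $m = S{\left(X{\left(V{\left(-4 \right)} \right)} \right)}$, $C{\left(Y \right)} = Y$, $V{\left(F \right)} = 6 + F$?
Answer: $-104 - \frac{\sqrt{34}}{174} \approx -104.03$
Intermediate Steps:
$X{\left(n \right)} = 2 n$
$m = 1$
$O{\left(c \right)} = \frac{\sqrt{34}}{c}$ ($O{\left(c \right)} = \frac{\sqrt{33 + 1}}{c} = \frac{\sqrt{34}}{c}$)
$C{\left(-104 \right)} - O{\left(174 \right)} = -104 - \frac{\sqrt{34}}{174}$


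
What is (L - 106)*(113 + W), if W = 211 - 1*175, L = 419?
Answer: 46637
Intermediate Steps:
W = 36 (W = 211 - 175 = 36)
(L - 106)*(113 + W) = (419 - 106)*(113 + 36) = 313*149 = 46637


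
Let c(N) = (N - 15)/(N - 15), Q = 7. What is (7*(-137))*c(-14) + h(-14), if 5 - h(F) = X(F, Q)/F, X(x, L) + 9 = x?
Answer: -13379/14 ≈ -955.64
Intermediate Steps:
X(x, L) = -9 + x
c(N) = 1 (c(N) = (-15 + N)/(-15 + N) = 1)
h(F) = 5 - (-9 + F)/F
(7*(-137))*c(-14) + h(-14) = (7*(-137))*1 + (4 + 9/(-14)) = -959*1 + (4 + 9*(-1/14)) = -959 + (4 - 9/14) = -959 + 47/14 = -13379/14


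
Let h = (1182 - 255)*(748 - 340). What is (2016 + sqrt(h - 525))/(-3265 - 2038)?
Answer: -2016/5303 - sqrt(377691)/5303 ≈ -0.49605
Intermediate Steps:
h = 378216 (h = 927*408 = 378216)
(2016 + sqrt(h - 525))/(-3265 - 2038) = (2016 + sqrt(378216 - 525))/(-3265 - 2038) = (2016 + sqrt(377691))/(-5303) = (2016 + sqrt(377691))*(-1/5303) = -2016/5303 - sqrt(377691)/5303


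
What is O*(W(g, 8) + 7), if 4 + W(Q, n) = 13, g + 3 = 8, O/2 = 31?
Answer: 992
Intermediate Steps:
O = 62 (O = 2*31 = 62)
g = 5 (g = -3 + 8 = 5)
W(Q, n) = 9 (W(Q, n) = -4 + 13 = 9)
O*(W(g, 8) + 7) = 62*(9 + 7) = 62*16 = 992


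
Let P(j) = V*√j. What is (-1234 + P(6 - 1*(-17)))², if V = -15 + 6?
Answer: 1524619 + 22212*√23 ≈ 1.6311e+6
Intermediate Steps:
V = -9
P(j) = -9*√j
(-1234 + P(6 - 1*(-17)))² = (-1234 - 9*√(6 - 1*(-17)))² = (-1234 - 9*√(6 + 17))² = (-1234 - 9*√23)²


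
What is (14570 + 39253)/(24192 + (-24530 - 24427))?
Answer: -17941/8255 ≈ -2.1733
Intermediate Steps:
(14570 + 39253)/(24192 + (-24530 - 24427)) = 53823/(24192 - 48957) = 53823/(-24765) = 53823*(-1/24765) = -17941/8255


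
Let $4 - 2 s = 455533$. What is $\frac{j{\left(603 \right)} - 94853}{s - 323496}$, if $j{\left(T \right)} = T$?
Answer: $\frac{188500}{1102521} \approx 0.17097$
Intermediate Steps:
$s = - \frac{455529}{2}$ ($s = 2 - \frac{455533}{2} = - \frac{455529}{2} \approx -2.2776 \cdot 10^{5}$)
$\frac{j{\left(603 \right)} - 94853}{s - 323496} = \frac{603 - 94853}{- \frac{455529}{2} - 323496} = - \frac{94250}{- \frac{1102521}{2}} = \left(-94250\right) \left(- \frac{2}{1102521}\right) = \frac{188500}{1102521}$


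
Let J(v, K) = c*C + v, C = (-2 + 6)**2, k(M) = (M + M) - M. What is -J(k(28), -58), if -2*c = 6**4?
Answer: 10340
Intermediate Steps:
k(M) = M (k(M) = 2*M - M = M)
C = 16 (C = 4**2 = 16)
c = -648 (c = -1/2*6**4 = -1/2*1296 = -648)
J(v, K) = -10368 + v (J(v, K) = -648*16 + v = -10368 + v)
-J(k(28), -58) = -(-10368 + 28) = -1*(-10340) = 10340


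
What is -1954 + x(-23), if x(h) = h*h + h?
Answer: -1448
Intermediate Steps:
x(h) = h + h**2 (x(h) = h**2 + h = h + h**2)
-1954 + x(-23) = -1954 - 23*(1 - 23) = -1954 - 23*(-22) = -1954 + 506 = -1448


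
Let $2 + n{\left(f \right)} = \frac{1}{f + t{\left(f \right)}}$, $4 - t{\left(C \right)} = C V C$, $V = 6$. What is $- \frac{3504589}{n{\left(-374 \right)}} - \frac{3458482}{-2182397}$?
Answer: $\frac{6421805101035576404}{3664796709441} \approx 1.7523 \cdot 10^{6}$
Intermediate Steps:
$t{\left(C \right)} = 4 - 6 C^{2}$ ($t{\left(C \right)} = 4 - C 6 C = 4 - 6 C C = 4 - 6 C^{2}$)
$n{\left(f \right)} = -2 + \frac{1}{4 + f - 6 f^{2}}$ ($n{\left(f \right)} = -2 + \frac{1}{f - \left(-4 + 6 f^{2}\right)} = -2 + \frac{1}{4 + f - 6 f^{2}}$)
$- \frac{3504589}{n{\left(-374 \right)}} - \frac{3458482}{-2182397} = - \frac{3504589}{\frac{1}{4 - 374 - 6 \left(-374\right)^{2}} \left(-7 - -748 + 12 \left(-374\right)^{2}\right)} - \frac{3458482}{-2182397} = - \frac{3504589}{\frac{1}{4 - 374 - 839256} \left(-7 + 748 + 12 \cdot 139876\right)} - - \frac{3458482}{2182397} = - \frac{3504589}{\frac{1}{4 - 374 - 839256} \left(-7 + 748 + 1678512\right)} + \frac{3458482}{2182397} = - \frac{3504589}{\frac{1}{-839626} \cdot 1679253} + \frac{3458482}{2182397} = - \frac{3504589}{\left(- \frac{1}{839626}\right) 1679253} + \frac{3458482}{2182397} = - \frac{3504589}{- \frac{1679253}{839626}} + \frac{3458482}{2182397} = \left(-3504589\right) \left(- \frac{839626}{1679253}\right) + \frac{3458482}{2182397} = \frac{2942544043714}{1679253} + \frac{3458482}{2182397} = \frac{6421805101035576404}{3664796709441}$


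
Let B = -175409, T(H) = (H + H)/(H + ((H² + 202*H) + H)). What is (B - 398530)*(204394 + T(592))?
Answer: -46689256384407/398 ≈ -1.1731e+11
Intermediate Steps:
T(H) = 2*H/(H² + 204*H) (T(H) = (2*H)/(H + (H² + 203*H)) = (2*H)/(H² + 204*H) = 2*H/(H² + 204*H))
(B - 398530)*(204394 + T(592)) = (-175409 - 398530)*(204394 + 2/(204 + 592)) = -573939*(204394 + 2/796) = -573939*(204394 + 2*(1/796)) = -573939*(204394 + 1/398) = -573939*81348813/398 = -46689256384407/398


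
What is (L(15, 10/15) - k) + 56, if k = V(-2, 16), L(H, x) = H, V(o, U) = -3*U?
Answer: 119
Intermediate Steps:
k = -48 (k = -3*16 = -48)
(L(15, 10/15) - k) + 56 = (15 - 1*(-48)) + 56 = (15 + 48) + 56 = 63 + 56 = 119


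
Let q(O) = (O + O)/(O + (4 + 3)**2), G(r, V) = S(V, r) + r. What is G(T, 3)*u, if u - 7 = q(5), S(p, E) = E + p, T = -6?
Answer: -194/3 ≈ -64.667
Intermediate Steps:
G(r, V) = V + 2*r (G(r, V) = (r + V) + r = (V + r) + r = V + 2*r)
q(O) = 2*O/(49 + O) (q(O) = (2*O)/(O + 7**2) = (2*O)/(O + 49) = (2*O)/(49 + O) = 2*O/(49 + O))
u = 194/27 (u = 7 + 2*5/(49 + 5) = 7 + 2*5/54 = 7 + 2*5*(1/54) = 7 + 5/27 = 194/27 ≈ 7.1852)
G(T, 3)*u = (3 + 2*(-6))*(194/27) = (3 - 12)*(194/27) = -9*194/27 = -194/3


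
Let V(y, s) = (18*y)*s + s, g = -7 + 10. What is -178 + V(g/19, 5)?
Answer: -3017/19 ≈ -158.79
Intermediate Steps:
g = 3
V(y, s) = s + 18*s*y (V(y, s) = 18*s*y + s = s + 18*s*y)
-178 + V(g/19, 5) = -178 + 5*(1 + 18*(3/19)) = -178 + 5*(1 + 54/19) = -178 + 5*(73/19) = -178 + 365/19 = -3017/19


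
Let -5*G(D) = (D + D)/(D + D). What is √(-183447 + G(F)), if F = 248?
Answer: 2*I*√1146545/5 ≈ 428.31*I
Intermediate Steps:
G(D) = -⅕ (G(D) = -(D + D)/(5*(D + D)) = -2*D/(5*(2*D)) = -2*D*1/(2*D)/5 = -⅕*1 = -⅕)
√(-183447 + G(F)) = √(-183447 - ⅕) = √(-917236/5) = 2*I*√1146545/5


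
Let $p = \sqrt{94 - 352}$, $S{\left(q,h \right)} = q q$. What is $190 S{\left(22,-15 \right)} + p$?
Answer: $91960 + i \sqrt{258} \approx 91960.0 + 16.062 i$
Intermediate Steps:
$S{\left(q,h \right)} = q^{2}$
$p = i \sqrt{258}$ ($p = \sqrt{-258} = i \sqrt{258} \approx 16.062 i$)
$190 S{\left(22,-15 \right)} + p = 190 \cdot 22^{2} + i \sqrt{258} = 190 \cdot 484 + i \sqrt{258} = 91960 + i \sqrt{258}$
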